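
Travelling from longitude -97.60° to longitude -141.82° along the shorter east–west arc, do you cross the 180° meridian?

No

Signed shortest Δλ = ((-141.82 − -97.60 + 180) mod 360) − 180 = -44.22°.
Going west by 44.22° from -97.60° reaches -141.82° without touching 180°.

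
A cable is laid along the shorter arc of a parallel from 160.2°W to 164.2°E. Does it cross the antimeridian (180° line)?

Naïve |164.2 − -160.2| = 324.4° > 180°, so the shorter arc goes the other way round — across 180°.
Signed shortest Δλ = ((164.2 − -160.2 + 180) mod 360) − 180 = -35.6°.
Going west by 35.6° from -160.2° passes through 180° before reaching +164.2°.

Yes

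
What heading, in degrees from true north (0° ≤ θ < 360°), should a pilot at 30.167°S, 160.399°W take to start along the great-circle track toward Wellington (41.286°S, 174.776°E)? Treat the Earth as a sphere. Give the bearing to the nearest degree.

Δλ = 174.776 − -160.399 = 335.175°; wrapped into (−180°, 180°]: -24.825°.
θ = atan2( sin Δλ · cos φ₂ , cos φ₁ · sin φ₂ − sin φ₁ · cos φ₂ · cos Δλ )
  = atan2(-0.31548, -0.22774) = -125.825° → normalised to [0°, 360°): 234.175°.

234°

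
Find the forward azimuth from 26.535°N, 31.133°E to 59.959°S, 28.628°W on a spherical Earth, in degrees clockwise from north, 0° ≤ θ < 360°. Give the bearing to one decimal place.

206.0°

Δλ = -28.628 − 31.133 = -59.761°.
θ = atan2( sin Δλ · cos φ₂ , cos φ₁ · sin φ₂ − sin φ₁ · cos φ₂ · cos Δλ )
  = atan2(-0.43250, -0.88711) = -154.009° → normalised to [0°, 360°): 205.991°.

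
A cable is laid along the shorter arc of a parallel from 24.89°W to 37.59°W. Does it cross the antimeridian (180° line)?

Signed shortest Δλ = ((-37.59 − -24.89 + 180) mod 360) − 180 = -12.7°.
Going west by 12.7° from -24.89° reaches -37.59° without touching 180°.

No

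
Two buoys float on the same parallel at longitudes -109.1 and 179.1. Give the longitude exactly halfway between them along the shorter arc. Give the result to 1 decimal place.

-145.0°

Signed shortest Δλ from -109.1° to +179.1° is -71.8°.
Midpoint longitude = -109.1° + (-71.8°)/2 = -109.1° − 35.9° = -145.0°.
(The naïve average (-109.1 + +179.1)/2 = 35.0° is on the wrong side of the globe.)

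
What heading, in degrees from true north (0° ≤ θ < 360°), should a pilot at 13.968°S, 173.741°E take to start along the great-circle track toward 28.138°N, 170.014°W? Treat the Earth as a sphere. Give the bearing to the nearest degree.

Δλ = -170.014 − 173.741 = -343.755°; wrapped into (−180°, 180°]: 16.245°.
θ = atan2( sin Δλ · cos φ₂ , cos φ₁ · sin φ₂ − sin φ₁ · cos φ₂ · cos Δλ )
  = atan2(0.24668, 0.66201) = 20.437° → normalised to [0°, 360°): 20.437°.

20°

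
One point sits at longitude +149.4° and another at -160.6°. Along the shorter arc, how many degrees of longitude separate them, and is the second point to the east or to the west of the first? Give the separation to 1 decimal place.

Raw difference: -160.6 − 149.4 = -310.0°.
Normalise into (−180°, 180°]: -310.0° + 360° = 50.0°.
Positive ⇒ the second point lies to the east; separation 50.0°.

50.0° east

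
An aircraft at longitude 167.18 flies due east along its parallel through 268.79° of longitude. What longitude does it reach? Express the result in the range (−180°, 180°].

Start at +167.18°; shift +268.79° → +435.97°.
+435.97° lies outside (−180°, 180°]; subtract 360° → +75.97°.

+75.97°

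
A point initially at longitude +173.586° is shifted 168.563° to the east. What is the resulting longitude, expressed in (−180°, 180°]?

-17.851°

Start at +173.586°; shift +168.563° → +342.149°.
+342.149° lies outside (−180°, 180°]; subtract 360° → -17.851°.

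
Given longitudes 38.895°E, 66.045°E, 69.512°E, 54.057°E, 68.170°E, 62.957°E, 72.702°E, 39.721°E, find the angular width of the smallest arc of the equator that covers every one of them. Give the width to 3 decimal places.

Sort the longitudes: +38.895°, +39.721°, +54.057°, +62.957°, +66.045°, +68.170°, +69.512°, +72.702°.
Eastward gaps between consecutive values (wrapping around): 0.826°, 14.336°, 8.900°, 3.088°, 2.125°, 1.342°, 3.190°, 326.193°.
Largest gap = 326.193° ⇒ minimal covering band is its complement: 360° − 326.193° = 33.807°.
Band runs from +38.895° eastward to +72.702°.

33.807°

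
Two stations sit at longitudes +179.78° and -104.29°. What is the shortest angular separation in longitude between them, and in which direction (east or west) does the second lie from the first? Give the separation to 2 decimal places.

Raw difference: -104.29 − 179.78 = -284.07°.
Normalise into (−180°, 180°]: -284.07° + 360° = 75.93°.
Positive ⇒ the second point lies to the east; separation 75.93°.

75.93° east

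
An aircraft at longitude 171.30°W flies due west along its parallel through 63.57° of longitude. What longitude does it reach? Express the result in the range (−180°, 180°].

125.13°E

Start at -171.30°; shift −63.57° → -234.87°.
-234.87° lies outside (−180°, 180°]; add 360° → +125.13°.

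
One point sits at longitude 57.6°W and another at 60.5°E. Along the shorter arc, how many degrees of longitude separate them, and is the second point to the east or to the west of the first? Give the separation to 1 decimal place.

Raw difference: 60.5 − -57.6 = 118.1°.
Normalise into (−180°, 180°]: 118.1° stays 118.1°.
Positive ⇒ the second point lies to the east; separation 118.1°.

118.1° east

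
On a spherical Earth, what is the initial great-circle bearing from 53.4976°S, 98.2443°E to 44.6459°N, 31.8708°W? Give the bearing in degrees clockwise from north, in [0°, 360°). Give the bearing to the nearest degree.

Δλ = -31.8708 − 98.2443 = -130.1151°.
θ = atan2( sin Δλ · cos φ₂ , cos φ₁ · sin φ₂ − sin φ₁ · cos φ₂ · cos Δλ )
  = atan2(-0.54409, 0.04953) = -84.798° → normalised to [0°, 360°): 275.202°.

275°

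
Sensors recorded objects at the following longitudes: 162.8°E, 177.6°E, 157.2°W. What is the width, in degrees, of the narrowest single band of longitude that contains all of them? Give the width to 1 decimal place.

40.0°

Sort the longitudes: -157.2°, +162.8°, +177.6°.
Eastward gaps between consecutive values (wrapping around): 320.0°, 14.8°, 25.2°.
Largest gap = 320.0° ⇒ minimal covering band is its complement: 360° − 320.0° = 40.0°.
Band runs from +162.8° eastward to -157.2°, crossing the antimeridian.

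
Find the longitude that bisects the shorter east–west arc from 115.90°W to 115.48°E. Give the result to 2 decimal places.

179.79°E

Signed shortest Δλ from -115.90° to +115.48° is -128.62°.
Midpoint longitude = -115.90° + (-128.62°)/2 = -115.90° − 64.31° = -180.21°.
Normalise into (−180°, 180°]: +179.79°.
(The naïve average (-115.90 + +115.48)/2 = -0.21° is on the wrong side of the globe.)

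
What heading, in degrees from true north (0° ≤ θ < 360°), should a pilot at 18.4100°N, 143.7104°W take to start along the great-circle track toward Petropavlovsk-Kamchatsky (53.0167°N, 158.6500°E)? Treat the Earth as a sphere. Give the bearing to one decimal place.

Δλ = 158.6500 − -143.7104 = 302.3604°; wrapped into (−180°, 180°]: -57.6396°.
θ = atan2( sin Δλ · cos φ₂ , cos φ₁ · sin φ₂ − sin φ₁ · cos φ₂ · cos Δλ )
  = atan2(-0.50816, 0.65624) = -37.752° → normalised to [0°, 360°): 322.248°.

322.2°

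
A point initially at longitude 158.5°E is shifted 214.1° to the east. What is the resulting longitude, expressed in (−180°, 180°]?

12.6°E

Start at +158.5°; shift +214.1° → +372.6°.
+372.6° lies outside (−180°, 180°]; subtract 360° → +12.6°.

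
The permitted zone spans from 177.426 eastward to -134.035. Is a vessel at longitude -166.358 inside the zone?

Yes

Band width going east from +177.426° to -134.035°: ((-134.035 − 177.426) mod 360) = 48.539°.
Offset of -166.358° east of the west edge: ((-166.358 − 177.426) mod 360) = 16.216°.
16.216° ≤ 48.539° ⇒ inside.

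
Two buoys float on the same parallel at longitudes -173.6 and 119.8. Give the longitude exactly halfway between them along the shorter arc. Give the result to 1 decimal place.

Signed shortest Δλ from -173.6° to +119.8° is -66.6°.
Midpoint longitude = -173.6° + (-66.6°)/2 = -173.6° − 33.3° = -206.9°.
Normalise into (−180°, 180°]: +153.1°.
(The naïve average (-173.6 + +119.8)/2 = -26.9° is on the wrong side of the globe.)

+153.1°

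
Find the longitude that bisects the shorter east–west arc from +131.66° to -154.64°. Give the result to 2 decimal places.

+168.51°

Signed shortest Δλ from +131.66° to -154.64° is +73.70°.
Midpoint longitude = +131.66° + (+73.70°)/2 = +131.66° + 36.85° = +168.51°.
(The naïve average (+131.66 + -154.64)/2 = -11.49° is on the wrong side of the globe.)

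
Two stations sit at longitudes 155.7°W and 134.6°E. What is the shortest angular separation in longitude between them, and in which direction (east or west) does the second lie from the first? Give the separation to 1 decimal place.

69.7° west

Raw difference: 134.6 − -155.7 = 290.3°.
Normalise into (−180°, 180°]: 290.3° − 360° = -69.7°.
Negative ⇒ the second point lies to the west; separation 69.7°.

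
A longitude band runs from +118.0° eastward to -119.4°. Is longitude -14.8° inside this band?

No

Band width going east from +118.0° to -119.4°: ((-119.4 − 118.0) mod 360) = 122.6°.
Offset of -14.8° east of the west edge: ((-14.8 − 118.0) mod 360) = 227.2°.
227.2° > 122.6° ⇒ outside.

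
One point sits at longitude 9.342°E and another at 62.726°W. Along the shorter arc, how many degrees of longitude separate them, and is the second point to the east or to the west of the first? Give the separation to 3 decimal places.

72.068° west

Raw difference: -62.726 − 9.342 = -72.068°.
Normalise into (−180°, 180°]: -72.068° stays -72.068°.
Negative ⇒ the second point lies to the west; separation 72.068°.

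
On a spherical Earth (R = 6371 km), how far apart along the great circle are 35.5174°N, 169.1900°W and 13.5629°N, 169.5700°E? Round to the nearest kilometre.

3236 km

Δλ = 169.5700 − -169.1900 = 338.7600°; wrapped into (−180°, 180°]: -21.2400°.
Δφ = 13.5629 − 35.5174 = -21.9545°.
a = sin²(Δφ/2) + cos φ₁ · cos φ₂ · sin²(Δλ/2) = 0.063134.
c = 2·atan2(√a, √(1−a)) = 0.50797 rad → d = 6371·c ≈ 3236.29 km.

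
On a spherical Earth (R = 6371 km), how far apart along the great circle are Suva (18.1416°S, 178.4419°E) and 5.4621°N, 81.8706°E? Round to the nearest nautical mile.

Δλ = 81.8706 − 178.4419 = -96.5713°.
Δφ = 5.4621 − -18.1416 = 23.6037°.
a = sin²(Δφ/2) + cos φ₁ · cos φ₂ · sin²(Δλ/2) = 0.568948.
c = 2·atan2(√a, √(1−a)) = 1.70913 rad → d = 6371·c ≈ 10888.88 km ≈ 5879.53 nmi.

5880 nmi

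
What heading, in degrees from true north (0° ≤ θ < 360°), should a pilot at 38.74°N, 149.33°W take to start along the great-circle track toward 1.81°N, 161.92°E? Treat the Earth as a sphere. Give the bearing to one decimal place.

242.7°

Δλ = 161.92 − -149.33 = 311.25°; wrapped into (−180°, 180°]: -48.75°.
θ = atan2( sin Δλ · cos φ₂ , cos φ₁ · sin φ₂ − sin φ₁ · cos φ₂ · cos Δλ )
  = atan2(-0.75146, -0.38777) = -117.294° → normalised to [0°, 360°): 242.706°.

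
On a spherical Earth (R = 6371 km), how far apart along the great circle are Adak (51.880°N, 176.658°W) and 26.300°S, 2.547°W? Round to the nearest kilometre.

Δλ = -2.547 − -176.658 = 174.111°.
Δφ = -26.300 − 51.880 = -78.180°.
a = sin²(Δφ/2) + cos φ₁ · cos φ₂ · sin²(Δλ/2) = 0.949531.
c = 2·atan2(√a, √(1−a)) = 2.68842 rad → d = 6371·c ≈ 17127.93 km.

17128 km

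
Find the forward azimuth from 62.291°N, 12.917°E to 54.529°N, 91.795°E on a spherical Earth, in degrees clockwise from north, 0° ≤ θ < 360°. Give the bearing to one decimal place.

Δλ = 91.795 − 12.917 = 78.878°.
θ = atan2( sin Δλ · cos φ₂ , cos φ₁ · sin φ₂ − sin φ₁ · cos φ₂ · cos Δλ )
  = atan2(0.56939, 0.27958) = 63.848° → normalised to [0°, 360°): 63.848°.

63.8°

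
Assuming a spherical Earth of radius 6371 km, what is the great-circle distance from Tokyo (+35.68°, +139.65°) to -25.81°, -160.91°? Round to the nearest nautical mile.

4997 nmi

Δλ = -160.91 − 139.65 = -300.56°; wrapped into (−180°, 180°]: 59.44°.
Δφ = -25.81 − 35.68 = -61.49°.
a = sin²(Δφ/2) + cos φ₁ · cos φ₂ · sin²(Δλ/2) = 0.441072.
c = 2·atan2(√a, √(1−a)) = 1.45267 rad → d = 6371·c ≈ 9254.93 km ≈ 4997.26 nmi.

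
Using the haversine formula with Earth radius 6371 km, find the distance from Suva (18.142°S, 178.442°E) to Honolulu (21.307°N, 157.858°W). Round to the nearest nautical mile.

2748 nmi

Δλ = -157.858 − 178.442 = -336.300°; wrapped into (−180°, 180°]: 23.700°.
Δφ = 21.307 − -18.142 = 39.449°.
a = sin²(Δφ/2) + cos φ₁ · cos φ₂ · sin²(Δλ/2) = 0.151238.
c = 2·atan2(√a, √(1−a)) = 0.79886 rad → d = 6371·c ≈ 5089.54 km ≈ 2748.13 nmi.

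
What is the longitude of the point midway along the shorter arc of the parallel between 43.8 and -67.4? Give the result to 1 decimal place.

Signed shortest Δλ from +43.8° to -67.4° is -111.2°.
Midpoint longitude = +43.8° + (-111.2°)/2 = +43.8° − 55.6° = -11.8°.

-11.8°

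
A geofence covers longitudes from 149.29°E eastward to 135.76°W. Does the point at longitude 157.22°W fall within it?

Band width going east from +149.29° to -135.76°: ((-135.76 − 149.29) mod 360) = 74.95°.
Offset of -157.22° east of the west edge: ((-157.22 − 149.29) mod 360) = 53.49°.
53.49° ≤ 74.95° ⇒ inside.

Yes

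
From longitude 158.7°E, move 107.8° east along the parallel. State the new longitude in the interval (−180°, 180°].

93.5°W

Start at +158.7°; shift +107.8° → +266.5°.
+266.5° lies outside (−180°, 180°]; subtract 360° → -93.5°.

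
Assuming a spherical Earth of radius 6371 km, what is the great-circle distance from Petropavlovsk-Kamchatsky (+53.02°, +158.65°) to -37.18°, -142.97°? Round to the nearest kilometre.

Δλ = -142.97 − 158.65 = -301.62°; wrapped into (−180°, 180°]: 58.38°.
Δφ = -37.18 − 53.02 = -90.20°.
a = sin²(Δφ/2) + cos φ₁ · cos φ₂ · sin²(Δλ/2) = 0.615743.
c = 2·atan2(√a, √(1−a)) = 1.80440 rad → d = 6371·c ≈ 11495.85 km.

11496 km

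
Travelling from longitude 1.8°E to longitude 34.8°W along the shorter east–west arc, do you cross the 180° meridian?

No

Signed shortest Δλ = ((-34.8 − 1.8 + 180) mod 360) − 180 = -36.6°.
Going west by 36.6° from +1.8° reaches -34.8° without touching 180°.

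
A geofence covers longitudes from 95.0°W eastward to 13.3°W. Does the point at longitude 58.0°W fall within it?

Yes

Band width going east from -95.0° to -13.3°: ((-13.3 − -95.0) mod 360) = 81.7°.
Offset of -58.0° east of the west edge: ((-58.0 − -95.0) mod 360) = 37.0°.
37.0° ≤ 81.7° ⇒ inside.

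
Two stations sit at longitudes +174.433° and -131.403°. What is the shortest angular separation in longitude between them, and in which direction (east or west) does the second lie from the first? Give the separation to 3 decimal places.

54.164° east

Raw difference: -131.403 − 174.433 = -305.836°.
Normalise into (−180°, 180°]: -305.836° + 360° = 54.164°.
Positive ⇒ the second point lies to the east; separation 54.164°.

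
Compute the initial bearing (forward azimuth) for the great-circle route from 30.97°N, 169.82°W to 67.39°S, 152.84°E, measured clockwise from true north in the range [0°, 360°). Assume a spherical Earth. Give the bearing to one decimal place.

193.8°

Δλ = 152.84 − -169.82 = 322.66°; wrapped into (−180°, 180°]: -37.34°.
θ = atan2( sin Δλ · cos φ₂ , cos φ₁ · sin φ₂ − sin φ₁ · cos φ₂ · cos Δλ )
  = atan2(-0.23319, -0.94883) = -166.192° → normalised to [0°, 360°): 193.808°.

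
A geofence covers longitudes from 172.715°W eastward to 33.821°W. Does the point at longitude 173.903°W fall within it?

No

Band width going east from -172.715° to -33.821°: ((-33.821 − -172.715) mod 360) = 138.894°.
Offset of -173.903° east of the west edge: ((-173.903 − -172.715) mod 360) = 358.812°.
358.812° > 138.894° ⇒ outside.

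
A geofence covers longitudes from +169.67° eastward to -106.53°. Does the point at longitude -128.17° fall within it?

Yes

Band width going east from +169.67° to -106.53°: ((-106.53 − 169.67) mod 360) = 83.80°.
Offset of -128.17° east of the west edge: ((-128.17 − 169.67) mod 360) = 62.16°.
62.16° ≤ 83.80° ⇒ inside.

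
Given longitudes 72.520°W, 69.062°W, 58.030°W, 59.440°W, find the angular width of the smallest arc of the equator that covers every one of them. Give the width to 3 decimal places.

14.490°

Sort the longitudes: -72.520°, -69.062°, -59.440°, -58.030°.
Eastward gaps between consecutive values (wrapping around): 3.458°, 9.622°, 1.410°, 345.510°.
Largest gap = 345.510° ⇒ minimal covering band is its complement: 360° − 345.510° = 14.490°.
Band runs from -72.520° eastward to -58.030°.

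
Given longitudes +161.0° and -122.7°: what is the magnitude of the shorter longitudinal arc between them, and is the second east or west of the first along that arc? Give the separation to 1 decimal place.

Raw difference: -122.7 − 161.0 = -283.7°.
Normalise into (−180°, 180°]: -283.7° + 360° = 76.3°.
Positive ⇒ the second point lies to the east; separation 76.3°.

76.3° east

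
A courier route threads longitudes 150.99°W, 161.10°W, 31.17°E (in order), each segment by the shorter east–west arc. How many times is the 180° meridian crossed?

Leg 1: -150.99° → -161.10°, shortest Δλ = -10.11° (west) — does not cross 180°.
Leg 2: -161.10° → +31.17°, shortest Δλ = -167.73° (west) — crosses 180°.
Total crossings: 1.

1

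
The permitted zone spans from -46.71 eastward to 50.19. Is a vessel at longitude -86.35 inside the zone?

Band width going east from -46.71° to +50.19°: ((50.19 − -46.71) mod 360) = 96.90°.
Offset of -86.35° east of the west edge: ((-86.35 − -46.71) mod 360) = 320.36°.
320.36° > 96.90° ⇒ outside.

No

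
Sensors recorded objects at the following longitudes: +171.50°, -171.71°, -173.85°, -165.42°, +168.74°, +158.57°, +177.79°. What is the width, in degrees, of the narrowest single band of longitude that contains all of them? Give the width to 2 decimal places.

36.01°

Sort the longitudes: -173.85°, -171.71°, -165.42°, +158.57°, +168.74°, +171.50°, +177.79°.
Eastward gaps between consecutive values (wrapping around): 2.14°, 6.29°, 323.99°, 10.17°, 2.76°, 6.29°, 8.36°.
Largest gap = 323.99° ⇒ minimal covering band is its complement: 360° − 323.99° = 36.01°.
Band runs from +158.57° eastward to -165.42°, crossing the antimeridian.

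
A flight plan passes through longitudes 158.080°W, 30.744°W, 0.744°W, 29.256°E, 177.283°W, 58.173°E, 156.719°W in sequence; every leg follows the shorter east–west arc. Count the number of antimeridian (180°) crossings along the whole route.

Leg 1: -158.080° → -30.744°, shortest Δλ = 127.336° (east) — does not cross 180°.
Leg 2: -30.744° → -0.744°, shortest Δλ = 30.0° (east) — does not cross 180°.
Leg 3: -0.744° → +29.256°, shortest Δλ = 30.0° (east) — does not cross 180°.
Leg 4: +29.256° → -177.283°, shortest Δλ = 153.461° (east) — crosses 180°.
Leg 5: -177.283° → +58.173°, shortest Δλ = -124.544° (west) — crosses 180°.
Leg 6: +58.173° → -156.719°, shortest Δλ = 145.108° (east) — crosses 180°.
Total crossings: 3.

3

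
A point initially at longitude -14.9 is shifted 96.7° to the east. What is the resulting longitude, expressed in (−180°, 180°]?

+81.8°

Start at -14.9°; shift +96.7° → +81.8°.
+81.8° already lies in (−180°, 180°].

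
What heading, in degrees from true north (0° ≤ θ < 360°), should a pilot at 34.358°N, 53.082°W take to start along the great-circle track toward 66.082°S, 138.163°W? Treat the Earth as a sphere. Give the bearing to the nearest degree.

208°

Δλ = -138.163 − -53.082 = -85.081°.
θ = atan2( sin Δλ · cos φ₂ , cos φ₁ · sin φ₂ − sin φ₁ · cos φ₂ · cos Δλ )
  = atan2(-0.40394, -0.77426) = -152.449° → normalised to [0°, 360°): 207.551°.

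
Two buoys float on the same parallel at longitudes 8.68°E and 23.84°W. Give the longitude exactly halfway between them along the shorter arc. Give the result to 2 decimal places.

Signed shortest Δλ from +8.68° to -23.84° is -32.52°.
Midpoint longitude = +8.68° + (-32.52°)/2 = +8.68° − 16.26° = -7.58°.

7.58°W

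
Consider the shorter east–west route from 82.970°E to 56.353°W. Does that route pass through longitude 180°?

Signed shortest Δλ = ((-56.353 − 82.970 + 180) mod 360) − 180 = -139.323°.
Going west by 139.323° from +82.970° reaches -56.353° without touching 180°.

No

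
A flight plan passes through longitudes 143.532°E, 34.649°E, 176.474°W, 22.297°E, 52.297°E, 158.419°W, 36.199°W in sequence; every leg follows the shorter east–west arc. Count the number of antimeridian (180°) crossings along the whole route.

3

Leg 1: +143.532° → +34.649°, shortest Δλ = -108.883° (west) — does not cross 180°.
Leg 2: +34.649° → -176.474°, shortest Δλ = 148.877° (east) — crosses 180°.
Leg 3: -176.474° → +22.297°, shortest Δλ = -161.229° (west) — crosses 180°.
Leg 4: +22.297° → +52.297°, shortest Δλ = 30.0° (east) — does not cross 180°.
Leg 5: +52.297° → -158.419°, shortest Δλ = 149.284° (east) — crosses 180°.
Leg 6: -158.419° → -36.199°, shortest Δλ = 122.22° (east) — does not cross 180°.
Total crossings: 3.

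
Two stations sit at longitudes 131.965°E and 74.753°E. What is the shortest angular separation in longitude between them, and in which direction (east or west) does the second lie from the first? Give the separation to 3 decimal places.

57.212° west

Raw difference: 74.753 − 131.965 = -57.212°.
Normalise into (−180°, 180°]: -57.212° stays -57.212°.
Negative ⇒ the second point lies to the west; separation 57.212°.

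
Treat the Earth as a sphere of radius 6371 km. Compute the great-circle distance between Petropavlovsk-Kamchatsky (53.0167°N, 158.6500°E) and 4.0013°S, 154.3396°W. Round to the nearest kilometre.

Δλ = -154.3396 − 158.6500 = -312.9896°; wrapped into (−180°, 180°]: 47.0104°.
Δφ = -4.0013 − 53.0167 = -57.0180°.
a = sin²(Δφ/2) + cos φ₁ · cos φ₂ · sin²(Δλ/2) = 0.323271.
c = 2·atan2(√a, √(1−a)) = 1.20953 rad → d = 6371·c ≈ 7705.92 km.

7706 km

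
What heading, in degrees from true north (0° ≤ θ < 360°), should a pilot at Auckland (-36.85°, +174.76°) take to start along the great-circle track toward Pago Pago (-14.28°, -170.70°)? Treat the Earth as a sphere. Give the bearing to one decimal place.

Δλ = -170.70 − 174.76 = -345.46°; wrapped into (−180°, 180°]: 14.54°.
θ = atan2( sin Δλ · cos φ₂ , cos φ₁ · sin φ₂ − sin φ₁ · cos φ₂ · cos Δλ )
  = atan2(0.24330, 0.36520) = 33.672° → normalised to [0°, 360°): 33.672°.

33.7°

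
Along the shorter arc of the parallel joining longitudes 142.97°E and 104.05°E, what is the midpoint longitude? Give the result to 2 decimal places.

123.51°E

Signed shortest Δλ from +142.97° to +104.05° is -38.92°.
Midpoint longitude = +142.97° + (-38.92°)/2 = +142.97° − 19.46° = +123.51°.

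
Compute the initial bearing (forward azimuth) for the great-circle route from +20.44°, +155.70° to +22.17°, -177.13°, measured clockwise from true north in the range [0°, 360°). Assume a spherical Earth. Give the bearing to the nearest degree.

81°

Δλ = -177.13 − 155.70 = -332.83°; wrapped into (−180°, 180°]: 27.17°.
θ = atan2( sin Δλ · cos φ₂ , cos φ₁ · sin φ₂ − sin φ₁ · cos φ₂ · cos Δλ )
  = atan2(0.42287, 0.06588) = 81.146° → normalised to [0°, 360°): 81.146°.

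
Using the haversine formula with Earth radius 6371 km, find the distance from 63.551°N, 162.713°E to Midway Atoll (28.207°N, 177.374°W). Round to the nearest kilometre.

4182 km

Δλ = -177.374 − 162.713 = -340.087°; wrapped into (−180°, 180°]: 19.913°.
Δφ = 28.207 − 63.551 = -35.344°.
a = sin²(Δφ/2) + cos φ₁ · cos φ₂ · sin²(Δλ/2) = 0.103887.
c = 2·atan2(√a, √(1−a)) = 0.65635 rad → d = 6371·c ≈ 4181.59 km.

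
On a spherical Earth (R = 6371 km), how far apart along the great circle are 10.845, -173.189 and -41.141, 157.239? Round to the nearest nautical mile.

Δλ = 157.239 − -173.189 = 330.428°; wrapped into (−180°, 180°]: -29.572°.
Δφ = -41.141 − 10.845 = -51.986°.
a = sin²(Δφ/2) + cos φ₁ · cos φ₂ · sin²(Δλ/2) = 0.240247.
c = 2·atan2(√a, √(1−a)) = 1.02452 rad → d = 6371·c ≈ 6527.24 km ≈ 3524.43 nmi.

3524 nmi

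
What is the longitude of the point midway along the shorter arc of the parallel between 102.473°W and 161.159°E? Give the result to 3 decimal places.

Signed shortest Δλ from -102.473° to +161.159° is -96.368°.
Midpoint longitude = -102.473° + (-96.368°)/2 = -102.473° − 48.184° = -150.657°.
(The naïve average (-102.473 + +161.159)/2 = 29.343° is on the wrong side of the globe.)

150.657°W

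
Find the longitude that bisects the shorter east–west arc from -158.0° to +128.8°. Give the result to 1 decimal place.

+165.4°

Signed shortest Δλ from -158.0° to +128.8° is -73.2°.
Midpoint longitude = -158.0° + (-73.2°)/2 = -158.0° − 36.6° = -194.6°.
Normalise into (−180°, 180°]: +165.4°.
(The naïve average (-158.0 + +128.8)/2 = -14.6° is on the wrong side of the globe.)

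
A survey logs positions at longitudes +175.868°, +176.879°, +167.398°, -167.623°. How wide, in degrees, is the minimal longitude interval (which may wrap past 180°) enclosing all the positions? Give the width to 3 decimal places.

Sort the longitudes: -167.623°, +167.398°, +175.868°, +176.879°.
Eastward gaps between consecutive values (wrapping around): 335.021°, 8.470°, 1.011°, 15.498°.
Largest gap = 335.021° ⇒ minimal covering band is its complement: 360° − 335.021° = 24.979°.
Band runs from +167.398° eastward to -167.623°, crossing the antimeridian.

24.979°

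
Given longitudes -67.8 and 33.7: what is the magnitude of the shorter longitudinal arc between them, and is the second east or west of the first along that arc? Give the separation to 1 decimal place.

101.5° east

Raw difference: 33.7 − -67.8 = 101.5°.
Normalise into (−180°, 180°]: 101.5° stays 101.5°.
Positive ⇒ the second point lies to the east; separation 101.5°.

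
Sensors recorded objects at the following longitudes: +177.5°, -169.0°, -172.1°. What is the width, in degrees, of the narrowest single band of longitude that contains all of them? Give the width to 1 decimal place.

13.5°

Sort the longitudes: -172.1°, -169.0°, +177.5°.
Eastward gaps between consecutive values (wrapping around): 3.1°, 346.5°, 10.4°.
Largest gap = 346.5° ⇒ minimal covering band is its complement: 360° − 346.5° = 13.5°.
Band runs from +177.5° eastward to -169.0°, crossing the antimeridian.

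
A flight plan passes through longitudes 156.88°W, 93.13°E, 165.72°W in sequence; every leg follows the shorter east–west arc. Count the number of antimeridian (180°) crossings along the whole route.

Leg 1: -156.88° → +93.13°, shortest Δλ = -109.99° (west) — crosses 180°.
Leg 2: +93.13° → -165.72°, shortest Δλ = 101.15° (east) — crosses 180°.
Total crossings: 2.

2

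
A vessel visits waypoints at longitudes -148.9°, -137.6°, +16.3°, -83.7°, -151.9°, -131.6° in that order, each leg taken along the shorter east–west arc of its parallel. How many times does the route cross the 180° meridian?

0

Leg 1: -148.9° → -137.6°, shortest Δλ = 11.3° (east) — does not cross 180°.
Leg 2: -137.6° → +16.3°, shortest Δλ = 153.9° (east) — does not cross 180°.
Leg 3: +16.3° → -83.7°, shortest Δλ = -100.0° (west) — does not cross 180°.
Leg 4: -83.7° → -151.9°, shortest Δλ = -68.2° (west) — does not cross 180°.
Leg 5: -151.9° → -131.6°, shortest Δλ = 20.3° (east) — does not cross 180°.
Total crossings: 0.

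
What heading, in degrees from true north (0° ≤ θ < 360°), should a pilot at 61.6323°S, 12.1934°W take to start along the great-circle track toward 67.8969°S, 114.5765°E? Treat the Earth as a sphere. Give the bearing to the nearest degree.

Δλ = 114.5765 − -12.1934 = 126.7699°.
θ = atan2( sin Δλ · cos φ₂ , cos φ₁ · sin φ₂ − sin φ₁ · cos φ₂ · cos Δλ )
  = atan2(0.30141, -0.63840) = 154.726° → normalised to [0°, 360°): 154.726°.

155°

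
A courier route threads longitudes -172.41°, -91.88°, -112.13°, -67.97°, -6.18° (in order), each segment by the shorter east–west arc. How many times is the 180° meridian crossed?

0

Leg 1: -172.41° → -91.88°, shortest Δλ = 80.53° (east) — does not cross 180°.
Leg 2: -91.88° → -112.13°, shortest Δλ = -20.25° (west) — does not cross 180°.
Leg 3: -112.13° → -67.97°, shortest Δλ = 44.16° (east) — does not cross 180°.
Leg 4: -67.97° → -6.18°, shortest Δλ = 61.79° (east) — does not cross 180°.
Total crossings: 0.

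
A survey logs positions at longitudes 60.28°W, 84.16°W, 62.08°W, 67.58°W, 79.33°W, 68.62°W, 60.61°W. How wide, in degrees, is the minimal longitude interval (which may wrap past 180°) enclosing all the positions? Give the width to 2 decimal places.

23.88°

Sort the longitudes: -84.16°, -79.33°, -68.62°, -67.58°, -62.08°, -60.61°, -60.28°.
Eastward gaps between consecutive values (wrapping around): 4.83°, 10.71°, 1.04°, 5.50°, 1.47°, 0.33°, 336.12°.
Largest gap = 336.12° ⇒ minimal covering band is its complement: 360° − 336.12° = 23.88°.
Band runs from -84.16° eastward to -60.28°.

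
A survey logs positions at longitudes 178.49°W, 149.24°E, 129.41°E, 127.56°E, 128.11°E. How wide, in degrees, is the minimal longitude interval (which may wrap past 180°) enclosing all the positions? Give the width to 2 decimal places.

Sort the longitudes: -178.49°, +127.56°, +128.11°, +129.41°, +149.24°.
Eastward gaps between consecutive values (wrapping around): 306.05°, 0.55°, 1.30°, 19.83°, 32.27°.
Largest gap = 306.05° ⇒ minimal covering band is its complement: 360° − 306.05° = 53.95°.
Band runs from +127.56° eastward to -178.49°, crossing the antimeridian.

53.95°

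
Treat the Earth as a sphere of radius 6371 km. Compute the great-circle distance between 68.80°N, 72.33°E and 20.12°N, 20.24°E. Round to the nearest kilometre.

Δλ = 20.24 − 72.33 = -52.09°.
Δφ = 20.12 − 68.80 = -48.68°.
a = sin²(Δφ/2) + cos φ₁ · cos φ₂ · sin²(Δλ/2) = 0.235331.
c = 2·atan2(√a, √(1−a)) = 1.01298 rad → d = 6371·c ≈ 6453.67 km.

6454 km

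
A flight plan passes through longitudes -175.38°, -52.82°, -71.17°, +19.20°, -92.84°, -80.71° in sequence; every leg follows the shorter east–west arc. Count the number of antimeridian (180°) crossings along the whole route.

Leg 1: -175.38° → -52.82°, shortest Δλ = 122.56° (east) — does not cross 180°.
Leg 2: -52.82° → -71.17°, shortest Δλ = -18.35° (west) — does not cross 180°.
Leg 3: -71.17° → +19.20°, shortest Δλ = 90.37° (east) — does not cross 180°.
Leg 4: +19.20° → -92.84°, shortest Δλ = -112.04° (west) — does not cross 180°.
Leg 5: -92.84° → -80.71°, shortest Δλ = 12.13° (east) — does not cross 180°.
Total crossings: 0.

0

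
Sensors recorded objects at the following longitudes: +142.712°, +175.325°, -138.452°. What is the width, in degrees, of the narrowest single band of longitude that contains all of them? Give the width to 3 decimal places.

78.836°

Sort the longitudes: -138.452°, +142.712°, +175.325°.
Eastward gaps between consecutive values (wrapping around): 281.164°, 32.613°, 46.223°.
Largest gap = 281.164° ⇒ minimal covering band is its complement: 360° − 281.164° = 78.836°.
Band runs from +142.712° eastward to -138.452°, crossing the antimeridian.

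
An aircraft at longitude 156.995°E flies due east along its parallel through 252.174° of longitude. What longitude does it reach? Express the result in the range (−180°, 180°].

Start at +156.995°; shift +252.174° → +409.169°.
+409.169° lies outside (−180°, 180°]; subtract 360° → +49.169°.

49.169°E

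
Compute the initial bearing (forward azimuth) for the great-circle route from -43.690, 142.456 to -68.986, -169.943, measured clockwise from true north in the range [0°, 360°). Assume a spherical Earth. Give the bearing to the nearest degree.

152°

Δλ = -169.943 − 142.456 = -312.399°; wrapped into (−180°, 180°]: 47.601°.
θ = atan2( sin Δλ · cos φ₂ , cos φ₁ · sin φ₂ − sin φ₁ · cos φ₂ · cos Δλ )
  = atan2(0.26481, -0.50797) = 152.467° → normalised to [0°, 360°): 152.467°.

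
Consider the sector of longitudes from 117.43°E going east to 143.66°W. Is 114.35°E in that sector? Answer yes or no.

Band width going east from +117.43° to -143.66°: ((-143.66 − 117.43) mod 360) = 98.91°.
Offset of +114.35° east of the west edge: ((114.35 − 117.43) mod 360) = 356.92°.
356.92° > 98.91° ⇒ outside.

No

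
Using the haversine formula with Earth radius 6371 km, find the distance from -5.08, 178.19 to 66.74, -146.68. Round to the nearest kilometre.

8461 km

Δλ = -146.68 − 178.19 = -324.87°; wrapped into (−180°, 180°]: 35.13°.
Δφ = 66.74 − -5.08 = 71.82°.
a = sin²(Δφ/2) + cos φ₁ · cos φ₂ · sin²(Δλ/2) = 0.379823.
c = 2·atan2(√a, √(1−a)) = 1.32807 rad → d = 6371·c ≈ 8461.11 km.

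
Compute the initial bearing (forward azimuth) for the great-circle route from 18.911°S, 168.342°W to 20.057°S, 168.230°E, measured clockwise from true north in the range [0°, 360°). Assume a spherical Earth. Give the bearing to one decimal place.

263.1°

Δλ = 168.230 − -168.342 = 336.572°; wrapped into (−180°, 180°]: -23.428°.
θ = atan2( sin Δλ · cos φ₂ , cos φ₁ · sin φ₂ − sin φ₁ · cos φ₂ · cos Δλ )
  = atan2(-0.37348, -0.04510) = -96.885° → normalised to [0°, 360°): 263.115°.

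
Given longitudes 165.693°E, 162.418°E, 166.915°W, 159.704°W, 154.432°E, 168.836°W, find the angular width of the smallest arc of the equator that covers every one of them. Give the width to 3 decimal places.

Sort the longitudes: -168.836°, -166.915°, -159.704°, +154.432°, +162.418°, +165.693°.
Eastward gaps between consecutive values (wrapping around): 1.921°, 7.211°, 314.136°, 7.986°, 3.275°, 25.471°.
Largest gap = 314.136° ⇒ minimal covering band is its complement: 360° − 314.136° = 45.864°.
Band runs from +154.432° eastward to -159.704°, crossing the antimeridian.

45.864°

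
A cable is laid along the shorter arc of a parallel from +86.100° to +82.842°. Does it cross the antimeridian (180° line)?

Signed shortest Δλ = ((82.842 − 86.100 + 180) mod 360) − 180 = -3.258°.
Going west by 3.258° from +86.100° reaches +82.842° without touching 180°.

No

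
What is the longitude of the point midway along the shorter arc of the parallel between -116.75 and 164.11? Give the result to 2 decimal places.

Signed shortest Δλ from -116.75° to +164.11° is -79.14°.
Midpoint longitude = -116.75° + (-79.14°)/2 = -116.75° − 39.57° = -156.32°.
(The naïve average (-116.75 + +164.11)/2 = 23.68° is on the wrong side of the globe.)

-156.32°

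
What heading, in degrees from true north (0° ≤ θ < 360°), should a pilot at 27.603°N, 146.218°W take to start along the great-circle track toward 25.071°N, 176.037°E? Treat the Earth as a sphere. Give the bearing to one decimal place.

274.5°

Δλ = 176.037 − -146.218 = 322.255°; wrapped into (−180°, 180°]: -37.745°.
θ = atan2( sin Δλ · cos φ₂ , cos φ₁ · sin φ₂ − sin φ₁ · cos φ₂ · cos Δλ )
  = atan2(-0.55447, 0.04365) = -85.499° → normalised to [0°, 360°): 274.501°.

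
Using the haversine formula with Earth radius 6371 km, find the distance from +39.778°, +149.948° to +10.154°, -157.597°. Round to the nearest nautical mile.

3301 nmi

Δλ = -157.597 − 149.948 = -307.545°; wrapped into (−180°, 180°]: 52.455°.
Δφ = 10.154 − 39.778 = -29.624°.
a = sin²(Δφ/2) + cos φ₁ · cos φ₂ · sin²(Δλ/2) = 0.213105.
c = 2·atan2(√a, √(1−a)) = 0.95967 rad → d = 6371·c ≈ 6114.06 km ≈ 3301.33 nmi.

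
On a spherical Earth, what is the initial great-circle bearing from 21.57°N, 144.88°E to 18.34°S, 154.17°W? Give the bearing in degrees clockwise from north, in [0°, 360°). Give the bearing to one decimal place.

Δλ = -154.17 − 144.88 = -299.05°; wrapped into (−180°, 180°]: 60.95°.
θ = atan2( sin Δλ · cos φ₂ , cos φ₁ · sin φ₂ − sin φ₁ · cos φ₂ · cos Δλ )
  = atan2(0.82979, -0.46207) = 119.111° → normalised to [0°, 360°): 119.111°.

119.1°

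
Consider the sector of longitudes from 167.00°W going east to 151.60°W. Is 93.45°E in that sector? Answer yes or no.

Band width going east from -167.00° to -151.60°: ((-151.60 − -167.00) mod 360) = 15.40°.
Offset of +93.45° east of the west edge: ((93.45 − -167.00) mod 360) = 260.45°.
260.45° > 15.40° ⇒ outside.

No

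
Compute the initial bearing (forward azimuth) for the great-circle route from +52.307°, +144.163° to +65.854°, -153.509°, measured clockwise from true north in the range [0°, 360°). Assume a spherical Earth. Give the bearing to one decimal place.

41.6°

Δλ = -153.509 − 144.163 = -297.672°; wrapped into (−180°, 180°]: 62.328°.
θ = atan2( sin Δλ · cos φ₂ , cos φ₁ · sin φ₂ − sin φ₁ · cos φ₂ · cos Δλ )
  = atan2(0.36227, 0.40761) = 41.630° → normalised to [0°, 360°): 41.630°.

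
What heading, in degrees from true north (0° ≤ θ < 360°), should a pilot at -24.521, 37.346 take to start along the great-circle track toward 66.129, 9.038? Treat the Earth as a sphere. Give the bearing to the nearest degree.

Δλ = 9.038 − 37.346 = -28.308°.
θ = atan2( sin Δλ · cos φ₂ , cos φ₁ · sin φ₂ − sin φ₁ · cos φ₂ · cos Δλ )
  = atan2(-0.19190, 0.97985) = -11.081° → normalised to [0°, 360°): 348.919°.

349°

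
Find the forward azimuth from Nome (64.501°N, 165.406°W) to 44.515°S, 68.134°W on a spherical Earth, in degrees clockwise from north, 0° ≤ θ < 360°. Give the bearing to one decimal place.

Δλ = -68.134 − -165.406 = 97.272°.
θ = atan2( sin Δλ · cos φ₂ , cos φ₁ · sin φ₂ − sin φ₁ · cos φ₂ · cos Δλ )
  = atan2(0.70733, -0.22035) = 107.303° → normalised to [0°, 360°): 107.303°.

107.3°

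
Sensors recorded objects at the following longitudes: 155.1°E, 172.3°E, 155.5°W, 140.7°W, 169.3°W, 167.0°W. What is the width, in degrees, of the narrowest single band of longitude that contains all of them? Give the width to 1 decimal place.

Sort the longitudes: -169.3°, -167.0°, -155.5°, -140.7°, +155.1°, +172.3°.
Eastward gaps between consecutive values (wrapping around): 2.3°, 11.5°, 14.8°, 295.8°, 17.2°, 18.4°.
Largest gap = 295.8° ⇒ minimal covering band is its complement: 360° − 295.8° = 64.2°.
Band runs from +155.1° eastward to -140.7°, crossing the antimeridian.

64.2°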